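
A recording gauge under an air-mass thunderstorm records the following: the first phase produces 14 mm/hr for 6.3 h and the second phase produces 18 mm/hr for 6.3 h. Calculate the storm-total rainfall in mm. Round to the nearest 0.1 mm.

total ≈ 201.6 mm

Total = Σ Rᵢ Δtᵢ = 14 × 6.3 + 18 × 6.3
      = 88.2 + 113.4 = 201.6 mm.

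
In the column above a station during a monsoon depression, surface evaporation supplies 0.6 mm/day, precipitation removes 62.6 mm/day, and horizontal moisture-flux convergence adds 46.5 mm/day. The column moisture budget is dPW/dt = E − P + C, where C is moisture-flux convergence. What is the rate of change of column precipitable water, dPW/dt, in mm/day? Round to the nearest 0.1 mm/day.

dPW/dt ≈ -15.5 mm/day

dPW/dt = E − P + C = 0.6 − 62.6 + (46.5) = -15.5 mm/day.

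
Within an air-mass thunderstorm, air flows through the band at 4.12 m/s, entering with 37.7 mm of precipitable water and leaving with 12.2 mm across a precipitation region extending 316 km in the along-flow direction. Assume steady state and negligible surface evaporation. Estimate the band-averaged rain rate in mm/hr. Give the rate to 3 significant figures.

R ≈ 1.20 mm/hr

Column moisture flux per unit crosswind length is F = V × PW.
Inflow: F_in = 4.12 × 37.7 = 155.324 mm·m/s
Outflow: F_out = 4.12 × 12.2 = 50.264 mm·m/s
Steady-state rate R = (F_in − F_out)/L = (155.324 − 50.264) / 316000 m = 3.325e-04 mm/s.
R = 3.325e-04 × 3600 = 1.20 mm/hr.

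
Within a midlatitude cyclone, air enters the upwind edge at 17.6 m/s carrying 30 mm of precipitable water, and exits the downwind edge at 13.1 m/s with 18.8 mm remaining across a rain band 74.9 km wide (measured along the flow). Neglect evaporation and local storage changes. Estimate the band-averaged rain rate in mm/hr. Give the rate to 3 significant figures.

R ≈ 13.5 mm/hr

Column moisture flux per unit crosswind length is F = V × PW.
Inflow: F_in = 17.6 × 30 = 528 mm·m/s
Outflow: F_out = 13.1 × 18.8 = 246.28 mm·m/s
Steady-state rate R = (F_in − F_out)/L = (528 − 246.28) / 74900 m = 3.761e-03 mm/s.
R = 3.761e-03 × 3600 = 13.5 mm/hr.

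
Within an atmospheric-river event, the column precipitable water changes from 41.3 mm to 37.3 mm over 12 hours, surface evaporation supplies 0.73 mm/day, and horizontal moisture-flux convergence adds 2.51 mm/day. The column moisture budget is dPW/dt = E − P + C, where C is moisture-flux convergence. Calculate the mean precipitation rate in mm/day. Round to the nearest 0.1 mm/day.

dPW/dt = (37.3 − 41.3) mm / (12/24 day) = -8.000 mm/day.
P = E + C − dPW/dt = 0.73 + (2.51) − (-8.000) = 11.2 mm/day.

P ≈ 11.2 mm/day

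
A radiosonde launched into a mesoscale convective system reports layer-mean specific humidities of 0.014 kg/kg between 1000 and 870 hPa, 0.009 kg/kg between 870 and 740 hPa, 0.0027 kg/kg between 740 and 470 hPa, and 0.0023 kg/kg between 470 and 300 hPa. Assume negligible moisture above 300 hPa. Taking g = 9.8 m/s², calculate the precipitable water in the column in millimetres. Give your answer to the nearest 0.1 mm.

PW ≈ 41.9 mm

Precipitable water is the column-integrated vapour mass per unit area: PW = (1/g) Σ q̄ Δp, with q in kg/kg and Δp in Pa (1 kg/m² of water = 1 mm).
Layer 1000–870 hPa: Δp = 130 hPa = 13000 Pa, q̄ = 0.014 kg/kg → 0.014 × 13000 / 9.8 = 18.57 mm
Layer 870–740 hPa: Δp = 130 hPa = 13000 Pa, q̄ = 0.009 kg/kg → 0.009 × 13000 / 9.8 = 11.94 mm
Layer 740–470 hPa: Δp = 270 hPa = 27000 Pa, q̄ = 0.0027 kg/kg → 0.0027 × 27000 / 9.8 = 7.44 mm
Layer 470–300 hPa: Δp = 170 hPa = 17000 Pa, q̄ = 0.0023 kg/kg → 0.0023 × 17000 / 9.8 = 3.99 mm
PW = 18.57 + 11.94 + 7.44 + 3.99 = 41.94 ≈ 41.9 mm.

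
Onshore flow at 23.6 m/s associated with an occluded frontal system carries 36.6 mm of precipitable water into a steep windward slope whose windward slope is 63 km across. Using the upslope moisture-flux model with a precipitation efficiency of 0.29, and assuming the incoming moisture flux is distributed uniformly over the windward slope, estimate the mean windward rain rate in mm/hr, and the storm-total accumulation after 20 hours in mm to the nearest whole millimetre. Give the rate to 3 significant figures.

Incoming column moisture flux per unit ridge length: F = V × PW = 23.6 × 36.6 = 863.76 mm·m/s.
Spread over the 63 km slope with efficiency ε = 0.29: R = ε·F/W = 0.29 × 863.76 / 63000 m = 3.976e-03 mm/s.
R = 3.976e-03 × 3600 = 14.3 mm/hr.
Over 20 h: total = 14.3 × 20 = 286 mm.

R ≈ 14.3 mm/hr; total ≈ 286 mm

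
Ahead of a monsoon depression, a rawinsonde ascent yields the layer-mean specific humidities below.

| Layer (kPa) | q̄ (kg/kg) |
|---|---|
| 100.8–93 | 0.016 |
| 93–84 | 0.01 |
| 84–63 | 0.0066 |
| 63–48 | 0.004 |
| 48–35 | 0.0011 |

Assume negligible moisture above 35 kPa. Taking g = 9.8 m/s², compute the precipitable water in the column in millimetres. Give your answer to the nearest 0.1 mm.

Precipitable water is the column-integrated vapour mass per unit area: PW = (1/g) Σ q̄ Δp, with q in kg/kg and Δp in Pa (1 kg/m² of water = 1 mm).
Layer 100.8–93 kPa: Δp = 78 hPa = 7800 Pa, q̄ = 0.016 kg/kg → 0.016 × 7800 / 9.8 = 12.73 mm
Layer 93–84 kPa: Δp = 90 hPa = 9000 Pa, q̄ = 0.01 kg/kg → 0.01 × 9000 / 9.8 = 9.18 mm
Layer 84–63 kPa: Δp = 210 hPa = 21000 Pa, q̄ = 0.0066 kg/kg → 0.0066 × 21000 / 9.8 = 14.14 mm
Layer 63–48 kPa: Δp = 150 hPa = 15000 Pa, q̄ = 0.004 kg/kg → 0.004 × 15000 / 9.8 = 6.12 mm
Layer 48–35 kPa: Δp = 130 hPa = 13000 Pa, q̄ = 0.0011 kg/kg → 0.0011 × 13000 / 9.8 = 1.46 mm
PW = 12.73 + 9.18 + 14.14 + 6.12 + 1.46 = 43.63 ≈ 43.6 mm.

PW ≈ 43.6 mm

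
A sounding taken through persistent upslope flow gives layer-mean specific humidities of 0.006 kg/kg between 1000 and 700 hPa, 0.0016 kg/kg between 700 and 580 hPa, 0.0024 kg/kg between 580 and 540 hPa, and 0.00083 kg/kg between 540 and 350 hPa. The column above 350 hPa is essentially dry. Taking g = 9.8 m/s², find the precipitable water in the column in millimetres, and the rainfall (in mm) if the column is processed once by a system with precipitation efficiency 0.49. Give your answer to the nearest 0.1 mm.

Precipitable water is the column-integrated vapour mass per unit area: PW = (1/g) Σ q̄ Δp, with q in kg/kg and Δp in Pa (1 kg/m² of water = 1 mm).
Layer 1000–700 hPa: Δp = 300 hPa = 30000 Pa, q̄ = 0.006 kg/kg → 0.006 × 30000 / 9.8 = 18.37 mm
Layer 700–580 hPa: Δp = 120 hPa = 12000 Pa, q̄ = 0.0016 kg/kg → 0.0016 × 12000 / 9.8 = 1.96 mm
Layer 580–540 hPa: Δp = 40 hPa = 4000 Pa, q̄ = 0.0024 kg/kg → 0.0024 × 4000 / 9.8 = 0.98 mm
Layer 540–350 hPa: Δp = 190 hPa = 19000 Pa, q̄ = 0.00083 kg/kg → 0.00083 × 19000 / 9.8 = 1.61 mm
PW = 18.37 + 1.96 + 0.98 + 1.61 = 22.92 ≈ 22.9 mm.
Rainfall = ε × PW = 0.49 × 22.9 = 11.2 mm.

PW ≈ 22.9 mm; rainfall ≈ 11.2 mm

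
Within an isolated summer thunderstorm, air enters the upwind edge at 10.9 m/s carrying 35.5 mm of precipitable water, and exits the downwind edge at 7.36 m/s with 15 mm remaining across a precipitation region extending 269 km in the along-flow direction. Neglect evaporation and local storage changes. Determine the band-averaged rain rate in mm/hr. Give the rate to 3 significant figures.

Column moisture flux per unit crosswind length is F = V × PW.
Inflow: F_in = 10.9 × 35.5 = 386.95 mm·m/s
Outflow: F_out = 7.36 × 15 = 110.4 mm·m/s
Steady-state rate R = (F_in − F_out)/L = (386.95 − 110.4) / 269000 m = 1.028e-03 mm/s.
R = 1.028e-03 × 3600 = 3.70 mm/hr.

R ≈ 3.70 mm/hr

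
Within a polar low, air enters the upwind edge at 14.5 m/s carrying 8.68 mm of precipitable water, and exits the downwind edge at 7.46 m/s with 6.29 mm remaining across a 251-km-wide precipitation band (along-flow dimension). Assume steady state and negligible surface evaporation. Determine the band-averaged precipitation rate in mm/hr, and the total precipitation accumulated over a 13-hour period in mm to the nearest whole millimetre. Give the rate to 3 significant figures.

R ≈ 1.13 mm/hr; total ≈ 15 mm

Column moisture flux per unit crosswind length is F = V × PW.
Inflow: F_in = 14.5 × 8.68 = 125.86 mm·m/s
Outflow: F_out = 7.46 × 6.29 = 46.9234 mm·m/s
Steady-state rate R = (F_in − F_out)/L = (125.86 − 46.9234) / 251000 m = 3.145e-04 mm/s.
R = 3.145e-04 × 3600 = 1.13 mm/hr.
Over 13 h: total = 1.13 × 13 = 14.69 ≈ 15 mm.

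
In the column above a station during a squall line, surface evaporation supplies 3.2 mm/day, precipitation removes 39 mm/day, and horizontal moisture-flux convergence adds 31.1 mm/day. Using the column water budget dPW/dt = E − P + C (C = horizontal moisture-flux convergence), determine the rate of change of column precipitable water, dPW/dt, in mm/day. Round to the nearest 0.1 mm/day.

dPW/dt ≈ -4.7 mm/day

dPW/dt = E − P + C = 3.2 − 39 + (31.1) = -4.7 mm/day.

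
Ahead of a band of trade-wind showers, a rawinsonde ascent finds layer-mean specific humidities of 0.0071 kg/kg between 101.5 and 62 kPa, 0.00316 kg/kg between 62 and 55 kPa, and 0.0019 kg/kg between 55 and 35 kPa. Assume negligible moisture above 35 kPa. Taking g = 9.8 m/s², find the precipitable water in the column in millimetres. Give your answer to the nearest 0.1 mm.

Precipitable water is the column-integrated vapour mass per unit area: PW = (1/g) Σ q̄ Δp, with q in kg/kg and Δp in Pa (1 kg/m² of water = 1 mm).
Layer 101.5–62 kPa: Δp = 395 hPa = 39500 Pa, q̄ = 0.0071 kg/kg → 0.0071 × 39500 / 9.8 = 28.62 mm
Layer 62–55 kPa: Δp = 70 hPa = 7000 Pa, q̄ = 0.00316 kg/kg → 0.00316 × 7000 / 9.8 = 2.26 mm
Layer 55–35 kPa: Δp = 200 hPa = 20000 Pa, q̄ = 0.0019 kg/kg → 0.0019 × 20000 / 9.8 = 3.88 mm
PW = 28.62 + 2.26 + 3.88 = 34.76 ≈ 34.8 mm.

PW ≈ 34.8 mm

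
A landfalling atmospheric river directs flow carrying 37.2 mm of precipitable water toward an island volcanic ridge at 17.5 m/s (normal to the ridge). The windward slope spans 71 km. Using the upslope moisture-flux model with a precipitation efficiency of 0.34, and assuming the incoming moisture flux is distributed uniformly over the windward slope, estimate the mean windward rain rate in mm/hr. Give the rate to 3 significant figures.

Incoming column moisture flux per unit ridge length: F = V × PW = 17.5 × 37.2 = 651 mm·m/s.
Spread over the 71 km slope with efficiency ε = 0.34: R = ε·F/W = 0.34 × 651 / 71000 m = 3.117e-03 mm/s.
R = 3.117e-03 × 3600 = 11.2 mm/hr.

R ≈ 11.2 mm/hr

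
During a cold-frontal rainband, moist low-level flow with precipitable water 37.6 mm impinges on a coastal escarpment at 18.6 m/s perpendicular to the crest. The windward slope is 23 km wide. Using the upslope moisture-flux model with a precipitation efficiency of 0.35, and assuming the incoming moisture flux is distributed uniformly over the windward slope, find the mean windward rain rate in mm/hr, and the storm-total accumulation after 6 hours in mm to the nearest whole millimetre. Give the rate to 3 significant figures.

Incoming column moisture flux per unit ridge length: F = V × PW = 18.6 × 37.6 = 699.36 mm·m/s.
Spread over the 23 km slope with efficiency ε = 0.35: R = ε·F/W = 0.35 × 699.36 / 23000 m = 1.064e-02 mm/s.
R = 1.064e-02 × 3600 = 38.3 mm/hr.
Over 6 h: total = 38.3 × 6 = 229.8 ≈ 230 mm.

R ≈ 38.3 mm/hr; total ≈ 230 mm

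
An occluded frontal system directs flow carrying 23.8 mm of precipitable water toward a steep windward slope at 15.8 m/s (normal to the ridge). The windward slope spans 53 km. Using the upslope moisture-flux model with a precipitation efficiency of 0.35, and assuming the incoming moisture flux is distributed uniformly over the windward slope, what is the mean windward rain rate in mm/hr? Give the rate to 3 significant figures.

R ≈ 8.94 mm/hr

Incoming column moisture flux per unit ridge length: F = V × PW = 15.8 × 23.8 = 376.04 mm·m/s.
Spread over the 53 km slope with efficiency ε = 0.35: R = ε·F/W = 0.35 × 376.04 / 53000 m = 2.483e-03 mm/s.
R = 2.483e-03 × 3600 = 8.94 mm/hr.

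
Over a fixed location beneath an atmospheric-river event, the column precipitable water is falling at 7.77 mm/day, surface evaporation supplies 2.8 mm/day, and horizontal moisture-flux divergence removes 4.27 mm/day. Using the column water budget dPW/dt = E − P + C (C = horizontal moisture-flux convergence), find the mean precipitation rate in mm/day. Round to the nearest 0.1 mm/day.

P ≈ 6.3 mm/day

dPW/dt = -7.77 mm/day.
P = E + C − dPW/dt = 2.8 + (-4.27) − (-7.77) = 6.3 mm/day.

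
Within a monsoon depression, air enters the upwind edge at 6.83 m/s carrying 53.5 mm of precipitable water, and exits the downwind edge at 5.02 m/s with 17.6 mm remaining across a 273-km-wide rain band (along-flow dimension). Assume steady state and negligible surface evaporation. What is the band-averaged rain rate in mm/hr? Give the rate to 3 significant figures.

R ≈ 3.65 mm/hr

Column moisture flux per unit crosswind length is F = V × PW.
Inflow: F_in = 6.83 × 53.5 = 365.405 mm·m/s
Outflow: F_out = 5.02 × 17.6 = 88.352 mm·m/s
Steady-state rate R = (F_in − F_out)/L = (365.405 − 88.352) / 273000 m = 1.015e-03 mm/s.
R = 1.015e-03 × 3600 = 3.65 mm/hr.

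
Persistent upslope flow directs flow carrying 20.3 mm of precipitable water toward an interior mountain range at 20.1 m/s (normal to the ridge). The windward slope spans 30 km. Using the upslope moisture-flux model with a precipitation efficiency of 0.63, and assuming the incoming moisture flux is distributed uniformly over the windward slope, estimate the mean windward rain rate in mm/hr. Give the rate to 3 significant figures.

Incoming column moisture flux per unit ridge length: F = V × PW = 20.1 × 20.3 = 408.03 mm·m/s.
Spread over the 30 km slope with efficiency ε = 0.63: R = ε·F/W = 0.63 × 408.03 / 30000 m = 8.569e-03 mm/s.
R = 8.569e-03 × 3600 = 30.8 mm/hr.

R ≈ 30.8 mm/hr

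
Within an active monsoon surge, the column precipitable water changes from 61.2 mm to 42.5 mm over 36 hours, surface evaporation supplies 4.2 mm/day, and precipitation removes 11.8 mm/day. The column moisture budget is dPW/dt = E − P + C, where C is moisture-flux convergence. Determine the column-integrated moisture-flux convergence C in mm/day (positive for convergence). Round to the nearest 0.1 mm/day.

C ≈ -4.9 mm/day

dPW/dt = (42.5 − 61.2) mm / (36/24 day) = -12.467 mm/day.
C = dPW/dt − E + P = (-12.467) − 4.2 + 11.8 = -4.9 mm/day.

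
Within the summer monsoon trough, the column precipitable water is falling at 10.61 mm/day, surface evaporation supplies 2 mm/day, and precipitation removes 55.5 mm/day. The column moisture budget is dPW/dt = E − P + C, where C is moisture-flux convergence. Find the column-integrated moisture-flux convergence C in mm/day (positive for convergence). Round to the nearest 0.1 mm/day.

dPW/dt = -10.61 mm/day.
C = dPW/dt − E + P = (-10.61) − 2 + 55.5 = 42.9 mm/day.

C ≈ 42.9 mm/day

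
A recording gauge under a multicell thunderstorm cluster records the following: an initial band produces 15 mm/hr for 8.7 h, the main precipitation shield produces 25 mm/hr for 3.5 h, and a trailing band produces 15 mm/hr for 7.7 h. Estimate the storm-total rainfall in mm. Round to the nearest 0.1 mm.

Total = Σ Rᵢ Δtᵢ = 15 × 8.7 + 25 × 3.5 + 15 × 7.7
      = 130.5 + 87.5 + 115.5 = 333.5 mm.

total ≈ 333.5 mm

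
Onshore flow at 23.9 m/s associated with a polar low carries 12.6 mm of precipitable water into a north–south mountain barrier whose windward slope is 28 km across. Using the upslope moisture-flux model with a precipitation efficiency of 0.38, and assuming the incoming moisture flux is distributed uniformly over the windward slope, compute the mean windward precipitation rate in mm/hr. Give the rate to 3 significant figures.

R ≈ 14.7 mm/hr

Incoming column moisture flux per unit ridge length: F = V × PW = 23.9 × 12.6 = 301.14 mm·m/s.
Spread over the 28 km slope with efficiency ε = 0.38: R = ε·F/W = 0.38 × 301.14 / 28000 m = 4.087e-03 mm/s.
R = 4.087e-03 × 3600 = 14.7 mm/hr.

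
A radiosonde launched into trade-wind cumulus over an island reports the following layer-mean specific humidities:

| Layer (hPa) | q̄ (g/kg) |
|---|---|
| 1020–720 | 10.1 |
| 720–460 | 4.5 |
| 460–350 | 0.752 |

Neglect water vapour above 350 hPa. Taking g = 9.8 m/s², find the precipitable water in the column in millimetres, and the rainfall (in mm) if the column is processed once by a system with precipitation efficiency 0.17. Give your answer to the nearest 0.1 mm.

Precipitable water is the column-integrated vapour mass per unit area: PW = (1/g) Σ q̄ Δp, with q in kg/kg and Δp in Pa (1 kg/m² of water = 1 mm).
Layer 1020–720 hPa: Δp = 300 hPa = 30000 Pa, q̄ = 0.0101 kg/kg → 0.0101 × 30000 / 9.8 = 30.92 mm
Layer 720–460 hPa: Δp = 260 hPa = 26000 Pa, q̄ = 0.0045 kg/kg → 0.0045 × 26000 / 9.8 = 11.94 mm
Layer 460–350 hPa: Δp = 110 hPa = 11000 Pa, q̄ = 0.000752 kg/kg → 0.000752 × 11000 / 9.8 = 0.84 mm
PW = 30.92 + 11.94 + 0.84 = 43.70 ≈ 43.7 mm.
Rainfall = ε × PW = 0.17 × 43.7 = 7.4 mm.

PW ≈ 43.7 mm; rainfall ≈ 7.4 mm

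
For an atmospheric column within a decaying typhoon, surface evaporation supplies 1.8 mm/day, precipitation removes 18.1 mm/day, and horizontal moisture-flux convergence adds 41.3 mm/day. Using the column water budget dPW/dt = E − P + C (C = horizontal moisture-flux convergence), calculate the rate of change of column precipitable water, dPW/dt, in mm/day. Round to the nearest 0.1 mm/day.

dPW/dt ≈ 25.0 mm/day

dPW/dt = E − P + C = 1.8 − 18.1 + (41.3) = 25.0 mm/day.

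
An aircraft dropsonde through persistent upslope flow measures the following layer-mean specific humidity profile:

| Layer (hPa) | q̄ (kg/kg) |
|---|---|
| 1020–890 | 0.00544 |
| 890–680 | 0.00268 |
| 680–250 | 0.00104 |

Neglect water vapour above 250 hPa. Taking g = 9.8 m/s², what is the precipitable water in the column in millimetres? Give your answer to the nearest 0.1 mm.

PW ≈ 17.5 mm

Precipitable water is the column-integrated vapour mass per unit area: PW = (1/g) Σ q̄ Δp, with q in kg/kg and Δp in Pa (1 kg/m² of water = 1 mm).
Layer 1020–890 hPa: Δp = 130 hPa = 13000 Pa, q̄ = 0.00544 kg/kg → 0.00544 × 13000 / 9.8 = 7.22 mm
Layer 890–680 hPa: Δp = 210 hPa = 21000 Pa, q̄ = 0.00268 kg/kg → 0.00268 × 21000 / 9.8 = 5.74 mm
Layer 680–250 hPa: Δp = 430 hPa = 43000 Pa, q̄ = 0.00104 kg/kg → 0.00104 × 43000 / 9.8 = 4.56 mm
PW = 7.22 + 5.74 + 4.56 = 17.52 ≈ 17.5 mm.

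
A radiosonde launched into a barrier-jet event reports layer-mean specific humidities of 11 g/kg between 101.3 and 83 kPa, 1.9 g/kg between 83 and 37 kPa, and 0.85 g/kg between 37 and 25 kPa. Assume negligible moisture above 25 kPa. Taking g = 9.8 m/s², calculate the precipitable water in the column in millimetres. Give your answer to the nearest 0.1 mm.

PW ≈ 30.5 mm

Precipitable water is the column-integrated vapour mass per unit area: PW = (1/g) Σ q̄ Δp, with q in kg/kg and Δp in Pa (1 kg/m² of water = 1 mm).
Layer 101.3–83 kPa: Δp = 183 hPa = 18300 Pa, q̄ = 0.011 kg/kg → 0.011 × 18300 / 9.8 = 20.54 mm
Layer 83–37 kPa: Δp = 460 hPa = 46000 Pa, q̄ = 0.0019 kg/kg → 0.0019 × 46000 / 9.8 = 8.92 mm
Layer 37–25 kPa: Δp = 120 hPa = 12000 Pa, q̄ = 0.00085 kg/kg → 0.00085 × 12000 / 9.8 = 1.04 mm
PW = 20.54 + 8.92 + 1.04 = 30.50 ≈ 30.5 mm.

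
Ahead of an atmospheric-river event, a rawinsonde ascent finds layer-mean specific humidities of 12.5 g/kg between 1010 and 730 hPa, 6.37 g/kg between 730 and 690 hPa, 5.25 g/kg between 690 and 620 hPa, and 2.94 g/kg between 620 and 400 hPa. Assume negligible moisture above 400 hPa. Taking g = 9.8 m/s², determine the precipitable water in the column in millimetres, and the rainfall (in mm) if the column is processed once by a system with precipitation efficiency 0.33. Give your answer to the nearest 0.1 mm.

PW ≈ 48.7 mm; rainfall ≈ 16.1 mm

Precipitable water is the column-integrated vapour mass per unit area: PW = (1/g) Σ q̄ Δp, with q in kg/kg and Δp in Pa (1 kg/m² of water = 1 mm).
Layer 1010–730 hPa: Δp = 280 hPa = 28000 Pa, q̄ = 0.0125 kg/kg → 0.0125 × 28000 / 9.8 = 35.71 mm
Layer 730–690 hPa: Δp = 40 hPa = 4000 Pa, q̄ = 0.00637 kg/kg → 0.00637 × 4000 / 9.8 = 2.60 mm
Layer 690–620 hPa: Δp = 70 hPa = 7000 Pa, q̄ = 0.00525 kg/kg → 0.00525 × 7000 / 9.8 = 3.75 mm
Layer 620–400 hPa: Δp = 220 hPa = 22000 Pa, q̄ = 0.00294 kg/kg → 0.00294 × 22000 / 9.8 = 6.60 mm
PW = 35.71 + 2.60 + 3.75 + 6.60 = 48.66 ≈ 48.7 mm.
Rainfall = ε × PW = 0.33 × 48.7 = 16.1 mm.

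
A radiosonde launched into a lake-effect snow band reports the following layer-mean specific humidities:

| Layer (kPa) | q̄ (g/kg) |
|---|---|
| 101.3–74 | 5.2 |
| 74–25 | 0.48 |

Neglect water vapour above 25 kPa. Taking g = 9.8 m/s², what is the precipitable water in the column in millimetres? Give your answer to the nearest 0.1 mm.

PW ≈ 16.9 mm

Precipitable water is the column-integrated vapour mass per unit area: PW = (1/g) Σ q̄ Δp, with q in kg/kg and Δp in Pa (1 kg/m² of water = 1 mm).
Layer 101.3–74 kPa: Δp = 273 hPa = 27300 Pa, q̄ = 0.0052 kg/kg → 0.0052 × 27300 / 9.8 = 14.49 mm
Layer 74–25 kPa: Δp = 490 hPa = 49000 Pa, q̄ = 0.00048 kg/kg → 0.00048 × 49000 / 9.8 = 2.40 mm
PW = 14.49 + 2.40 = 16.89 ≈ 16.9 mm.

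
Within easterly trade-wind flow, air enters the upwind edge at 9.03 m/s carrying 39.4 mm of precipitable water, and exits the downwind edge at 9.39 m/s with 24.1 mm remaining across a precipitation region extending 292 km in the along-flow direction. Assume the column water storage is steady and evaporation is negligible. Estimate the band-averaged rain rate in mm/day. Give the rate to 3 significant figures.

Column moisture flux per unit crosswind length is F = V × PW.
Inflow: F_in = 9.03 × 39.4 = 355.782 mm·m/s
Outflow: F_out = 9.39 × 24.1 = 226.299 mm·m/s
Steady-state rate R = (F_in − F_out)/L = (355.782 − 226.299) / 292000 m = 4.434e-04 mm/s.
R = 4.434e-04 × 3600 × 24 = 38.3 mm/day.

R ≈ 38.3 mm/day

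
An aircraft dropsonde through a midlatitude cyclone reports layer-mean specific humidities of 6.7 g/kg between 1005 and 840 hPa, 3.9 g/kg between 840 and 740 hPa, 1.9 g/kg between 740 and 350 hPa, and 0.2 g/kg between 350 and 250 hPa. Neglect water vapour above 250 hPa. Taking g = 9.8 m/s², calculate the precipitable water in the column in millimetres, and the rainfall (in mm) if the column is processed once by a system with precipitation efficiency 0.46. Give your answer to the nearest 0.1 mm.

PW ≈ 23.0 mm; rainfall ≈ 10.6 mm

Precipitable water is the column-integrated vapour mass per unit area: PW = (1/g) Σ q̄ Δp, with q in kg/kg and Δp in Pa (1 kg/m² of water = 1 mm).
Layer 1005–840 hPa: Δp = 165 hPa = 16500 Pa, q̄ = 0.0067 kg/kg → 0.0067 × 16500 / 9.8 = 11.28 mm
Layer 840–740 hPa: Δp = 100 hPa = 10000 Pa, q̄ = 0.0039 kg/kg → 0.0039 × 10000 / 9.8 = 3.98 mm
Layer 740–350 hPa: Δp = 390 hPa = 39000 Pa, q̄ = 0.0019 kg/kg → 0.0019 × 39000 / 9.8 = 7.56 mm
Layer 350–250 hPa: Δp = 100 hPa = 10000 Pa, q̄ = 0.0002 kg/kg → 0.0002 × 10000 / 9.8 = 0.20 mm
PW = 11.28 + 3.98 + 7.56 + 0.20 = 23.02 ≈ 23.0 mm.
Rainfall = ε × PW = 0.46 × 23.0 = 10.6 mm.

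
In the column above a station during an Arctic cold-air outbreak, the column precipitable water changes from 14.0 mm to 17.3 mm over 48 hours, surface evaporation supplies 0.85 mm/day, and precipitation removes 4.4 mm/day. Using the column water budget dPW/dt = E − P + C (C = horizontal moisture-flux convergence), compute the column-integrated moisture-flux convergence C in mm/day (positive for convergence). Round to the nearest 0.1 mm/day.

dPW/dt = (17.3 − 14.0) mm / (48/24 day) = +1.650 mm/day.
C = dPW/dt − E + P = (+1.650) − 0.85 + 4.4 = 5.2 mm/day.

C ≈ 5.2 mm/day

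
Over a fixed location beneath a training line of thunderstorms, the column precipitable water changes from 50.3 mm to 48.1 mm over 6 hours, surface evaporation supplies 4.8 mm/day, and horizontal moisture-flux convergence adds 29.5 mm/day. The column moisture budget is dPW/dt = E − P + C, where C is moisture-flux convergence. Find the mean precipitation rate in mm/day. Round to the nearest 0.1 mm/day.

P ≈ 43.1 mm/day

dPW/dt = (48.1 − 50.3) mm / (6/24 day) = -8.800 mm/day.
P = E + C − dPW/dt = 4.8 + (29.5) − (-8.800) = 43.1 mm/day.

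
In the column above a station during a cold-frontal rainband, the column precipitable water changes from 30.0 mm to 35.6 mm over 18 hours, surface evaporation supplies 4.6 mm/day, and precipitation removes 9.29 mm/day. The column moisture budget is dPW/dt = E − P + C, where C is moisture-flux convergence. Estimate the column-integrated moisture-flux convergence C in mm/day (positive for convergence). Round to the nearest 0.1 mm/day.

dPW/dt = (35.6 − 30.0) mm / (18/24 day) = +7.467 mm/day.
C = dPW/dt − E + P = (+7.467) − 4.6 + 9.29 = 12.2 mm/day.

C ≈ 12.2 mm/day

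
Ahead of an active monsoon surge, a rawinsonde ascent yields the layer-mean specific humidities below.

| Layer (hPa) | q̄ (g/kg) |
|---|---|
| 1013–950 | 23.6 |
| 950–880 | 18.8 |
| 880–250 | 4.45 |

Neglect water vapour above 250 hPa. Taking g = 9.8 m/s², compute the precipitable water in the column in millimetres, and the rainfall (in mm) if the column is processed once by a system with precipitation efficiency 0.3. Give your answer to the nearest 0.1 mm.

PW ≈ 57.2 mm; rainfall ≈ 17.2 mm

Precipitable water is the column-integrated vapour mass per unit area: PW = (1/g) Σ q̄ Δp, with q in kg/kg and Δp in Pa (1 kg/m² of water = 1 mm).
Layer 1013–950 hPa: Δp = 63 hPa = 6300 Pa, q̄ = 0.0236 kg/kg → 0.0236 × 6300 / 9.8 = 15.17 mm
Layer 950–880 hPa: Δp = 70 hPa = 7000 Pa, q̄ = 0.0188 kg/kg → 0.0188 × 7000 / 9.8 = 13.43 mm
Layer 880–250 hPa: Δp = 630 hPa = 63000 Pa, q̄ = 0.00445 kg/kg → 0.00445 × 63000 / 9.8 = 28.61 mm
PW = 15.17 + 13.43 + 28.61 = 57.21 ≈ 57.2 mm.
Rainfall = ε × PW = 0.3 × 57.2 = 17.2 mm.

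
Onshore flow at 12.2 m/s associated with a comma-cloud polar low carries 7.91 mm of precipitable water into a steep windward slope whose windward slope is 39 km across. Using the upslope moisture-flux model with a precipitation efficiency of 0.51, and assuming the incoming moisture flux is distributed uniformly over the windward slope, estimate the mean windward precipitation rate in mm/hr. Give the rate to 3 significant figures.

Incoming column moisture flux per unit ridge length: F = V × PW = 12.2 × 7.91 = 96.502 mm·m/s.
Spread over the 39 km slope with efficiency ε = 0.51: R = ε·F/W = 0.51 × 96.502 / 39000 m = 1.262e-03 mm/s.
R = 1.262e-03 × 3600 = 4.54 mm/hr.

R ≈ 4.54 mm/hr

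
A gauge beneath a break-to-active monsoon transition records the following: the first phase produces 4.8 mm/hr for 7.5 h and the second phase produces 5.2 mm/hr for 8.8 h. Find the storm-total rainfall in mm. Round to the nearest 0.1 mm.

total ≈ 81.8 mm

Total = Σ Rᵢ Δtᵢ = 4.8 × 7.5 + 5.2 × 8.8
      = 36 + 45.76 = 81.8 mm.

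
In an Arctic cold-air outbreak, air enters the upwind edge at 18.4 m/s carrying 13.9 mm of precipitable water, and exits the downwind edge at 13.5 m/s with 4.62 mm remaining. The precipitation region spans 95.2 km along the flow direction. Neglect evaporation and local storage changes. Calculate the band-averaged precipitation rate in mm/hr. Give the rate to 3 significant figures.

Column moisture flux per unit crosswind length is F = V × PW.
Inflow: F_in = 18.4 × 13.9 = 255.76 mm·m/s
Outflow: F_out = 13.5 × 4.62 = 62.37 mm·m/s
Steady-state rate R = (F_in − F_out)/L = (255.76 − 62.37) / 95200 m = 2.031e-03 mm/s.
R = 2.031e-03 × 3600 = 7.31 mm/hr.

R ≈ 7.31 mm/hr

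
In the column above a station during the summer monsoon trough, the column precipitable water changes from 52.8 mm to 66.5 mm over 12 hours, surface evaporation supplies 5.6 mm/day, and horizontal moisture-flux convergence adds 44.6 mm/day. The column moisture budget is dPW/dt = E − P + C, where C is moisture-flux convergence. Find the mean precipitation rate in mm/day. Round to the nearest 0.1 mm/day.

P ≈ 22.8 mm/day

dPW/dt = (66.5 − 52.8) mm / (12/24 day) = +27.400 mm/day.
P = E + C − dPW/dt = 5.6 + (44.6) − (+27.400) = 22.8 mm/day.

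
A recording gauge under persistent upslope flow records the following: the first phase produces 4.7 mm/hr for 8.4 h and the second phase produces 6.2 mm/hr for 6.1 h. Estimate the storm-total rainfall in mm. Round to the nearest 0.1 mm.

Total = Σ Rᵢ Δtᵢ = 4.7 × 8.4 + 6.2 × 6.1
      = 39.48 + 37.82 = 77.3 mm.

total ≈ 77.3 mm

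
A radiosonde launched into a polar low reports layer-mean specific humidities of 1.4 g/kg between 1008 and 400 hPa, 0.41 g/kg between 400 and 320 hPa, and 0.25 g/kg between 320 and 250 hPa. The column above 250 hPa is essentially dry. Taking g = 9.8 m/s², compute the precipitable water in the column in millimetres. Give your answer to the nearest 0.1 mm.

Precipitable water is the column-integrated vapour mass per unit area: PW = (1/g) Σ q̄ Δp, with q in kg/kg and Δp in Pa (1 kg/m² of water = 1 mm).
Layer 1008–400 hPa: Δp = 608 hPa = 60800 Pa, q̄ = 0.0014 kg/kg → 0.0014 × 60800 / 9.8 = 8.69 mm
Layer 400–320 hPa: Δp = 80 hPa = 8000 Pa, q̄ = 0.00041 kg/kg → 0.00041 × 8000 / 9.8 = 0.33 mm
Layer 320–250 hPa: Δp = 70 hPa = 7000 Pa, q̄ = 0.00025 kg/kg → 0.00025 × 7000 / 9.8 = 0.18 mm
PW = 8.69 + 0.33 + 0.18 = 9.20 ≈ 9.2 mm.

PW ≈ 9.2 mm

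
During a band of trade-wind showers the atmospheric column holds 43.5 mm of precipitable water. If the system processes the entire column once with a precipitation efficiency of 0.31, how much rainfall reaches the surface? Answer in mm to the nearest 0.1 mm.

rainfall ≈ 13.5 mm

Rainfall = ε × PW = 0.31 × 43.5 = 13.5 mm.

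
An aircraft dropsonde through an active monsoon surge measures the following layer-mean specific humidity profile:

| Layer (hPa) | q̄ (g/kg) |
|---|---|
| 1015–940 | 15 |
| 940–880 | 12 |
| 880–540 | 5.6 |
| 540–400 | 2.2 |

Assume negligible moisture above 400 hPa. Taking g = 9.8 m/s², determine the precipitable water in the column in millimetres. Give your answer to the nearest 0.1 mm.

Precipitable water is the column-integrated vapour mass per unit area: PW = (1/g) Σ q̄ Δp, with q in kg/kg and Δp in Pa (1 kg/m² of water = 1 mm).
Layer 1015–940 hPa: Δp = 75 hPa = 7500 Pa, q̄ = 0.015 kg/kg → 0.015 × 7500 / 9.8 = 11.48 mm
Layer 940–880 hPa: Δp = 60 hPa = 6000 Pa, q̄ = 0.012 kg/kg → 0.012 × 6000 / 9.8 = 7.35 mm
Layer 880–540 hPa: Δp = 340 hPa = 34000 Pa, q̄ = 0.0056 kg/kg → 0.0056 × 34000 / 9.8 = 19.43 mm
Layer 540–400 hPa: Δp = 140 hPa = 14000 Pa, q̄ = 0.0022 kg/kg → 0.0022 × 14000 / 9.8 = 3.14 mm
PW = 11.48 + 7.35 + 19.43 + 3.14 = 41.40 ≈ 41.4 mm.

PW ≈ 41.4 mm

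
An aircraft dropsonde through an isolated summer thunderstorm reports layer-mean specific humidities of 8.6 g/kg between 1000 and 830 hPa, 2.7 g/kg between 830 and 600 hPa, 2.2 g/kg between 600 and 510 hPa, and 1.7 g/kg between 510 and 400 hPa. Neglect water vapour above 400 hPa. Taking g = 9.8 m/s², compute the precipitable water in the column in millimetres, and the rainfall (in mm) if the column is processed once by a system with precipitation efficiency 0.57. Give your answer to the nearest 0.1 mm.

PW ≈ 25.2 mm; rainfall ≈ 14.4 mm

Precipitable water is the column-integrated vapour mass per unit area: PW = (1/g) Σ q̄ Δp, with q in kg/kg and Δp in Pa (1 kg/m² of water = 1 mm).
Layer 1000–830 hPa: Δp = 170 hPa = 17000 Pa, q̄ = 0.0086 kg/kg → 0.0086 × 17000 / 9.8 = 14.92 mm
Layer 830–600 hPa: Δp = 230 hPa = 23000 Pa, q̄ = 0.0027 kg/kg → 0.0027 × 23000 / 9.8 = 6.34 mm
Layer 600–510 hPa: Δp = 90 hPa = 9000 Pa, q̄ = 0.0022 kg/kg → 0.0022 × 9000 / 9.8 = 2.02 mm
Layer 510–400 hPa: Δp = 110 hPa = 11000 Pa, q̄ = 0.0017 kg/kg → 0.0017 × 11000 / 9.8 = 1.91 mm
PW = 14.92 + 6.34 + 2.02 + 1.91 = 25.19 ≈ 25.2 mm.
Rainfall = ε × PW = 0.57 × 25.2 = 14.4 mm.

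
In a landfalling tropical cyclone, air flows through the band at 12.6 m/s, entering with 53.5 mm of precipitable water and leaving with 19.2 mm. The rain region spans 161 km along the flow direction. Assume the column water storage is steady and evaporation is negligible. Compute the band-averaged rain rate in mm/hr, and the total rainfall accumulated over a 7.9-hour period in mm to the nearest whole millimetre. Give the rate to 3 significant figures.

Column moisture flux per unit crosswind length is F = V × PW.
Inflow: F_in = 12.6 × 53.5 = 674.1 mm·m/s
Outflow: F_out = 12.6 × 19.2 = 241.92 mm·m/s
Steady-state rate R = (F_in − F_out)/L = (674.1 − 241.92) / 161000 m = 2.684e-03 mm/s.
R = 2.684e-03 × 3600 = 9.66 mm/hr.
Over 7.9 h: total = 9.66 × 7.9 = 76.314 ≈ 76 mm.

R ≈ 9.66 mm/hr; total ≈ 76 mm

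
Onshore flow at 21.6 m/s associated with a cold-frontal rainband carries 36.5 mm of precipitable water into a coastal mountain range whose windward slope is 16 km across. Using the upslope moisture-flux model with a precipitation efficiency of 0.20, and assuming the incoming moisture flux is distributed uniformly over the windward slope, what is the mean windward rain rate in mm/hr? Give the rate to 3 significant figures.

R ≈ 35.5 mm/hr

Incoming column moisture flux per unit ridge length: F = V × PW = 21.6 × 36.5 = 788.4 mm·m/s.
Spread over the 16 km slope with efficiency ε = 0.20: R = ε·F/W = 0.20 × 788.4 / 16000 m = 9.855e-03 mm/s.
R = 9.855e-03 × 3600 = 35.5 mm/hr.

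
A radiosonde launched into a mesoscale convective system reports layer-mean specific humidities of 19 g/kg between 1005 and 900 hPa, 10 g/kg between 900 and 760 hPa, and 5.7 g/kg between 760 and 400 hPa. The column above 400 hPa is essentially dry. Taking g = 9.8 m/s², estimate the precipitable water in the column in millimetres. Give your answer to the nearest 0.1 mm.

PW ≈ 55.6 mm

Precipitable water is the column-integrated vapour mass per unit area: PW = (1/g) Σ q̄ Δp, with q in kg/kg and Δp in Pa (1 kg/m² of water = 1 mm).
Layer 1005–900 hPa: Δp = 105 hPa = 10500 Pa, q̄ = 0.019 kg/kg → 0.019 × 10500 / 9.8 = 20.36 mm
Layer 900–760 hPa: Δp = 140 hPa = 14000 Pa, q̄ = 0.01 kg/kg → 0.01 × 14000 / 9.8 = 14.29 mm
Layer 760–400 hPa: Δp = 360 hPa = 36000 Pa, q̄ = 0.0057 kg/kg → 0.0057 × 36000 / 9.8 = 20.94 mm
PW = 20.36 + 14.29 + 20.94 = 55.59 ≈ 55.6 mm.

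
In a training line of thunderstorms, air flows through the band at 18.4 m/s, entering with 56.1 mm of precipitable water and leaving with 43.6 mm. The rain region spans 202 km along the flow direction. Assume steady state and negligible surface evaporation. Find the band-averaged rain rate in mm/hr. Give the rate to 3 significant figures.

R ≈ 4.10 mm/hr

Column moisture flux per unit crosswind length is F = V × PW.
Inflow: F_in = 18.4 × 56.1 = 1032.24 mm·m/s
Outflow: F_out = 18.4 × 43.6 = 802.24 mm·m/s
Steady-state rate R = (F_in − F_out)/L = (1032.24 − 802.24) / 202000 m = 1.139e-03 mm/s.
R = 1.139e-03 × 3600 = 4.10 mm/hr.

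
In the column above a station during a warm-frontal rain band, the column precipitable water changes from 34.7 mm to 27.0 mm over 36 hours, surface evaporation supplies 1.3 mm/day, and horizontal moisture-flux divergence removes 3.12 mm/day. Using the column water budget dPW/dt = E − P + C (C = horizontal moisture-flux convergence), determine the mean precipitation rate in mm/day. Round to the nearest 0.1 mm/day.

dPW/dt = (27.0 − 34.7) mm / (36/24 day) = -5.133 mm/day.
P = E + C − dPW/dt = 1.3 + (-3.12) − (-5.133) = 3.3 mm/day.

P ≈ 3.3 mm/day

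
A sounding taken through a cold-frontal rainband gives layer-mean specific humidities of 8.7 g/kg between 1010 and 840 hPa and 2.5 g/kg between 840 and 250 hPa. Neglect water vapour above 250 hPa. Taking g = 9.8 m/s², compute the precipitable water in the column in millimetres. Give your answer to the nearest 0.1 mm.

Precipitable water is the column-integrated vapour mass per unit area: PW = (1/g) Σ q̄ Δp, with q in kg/kg and Δp in Pa (1 kg/m² of water = 1 mm).
Layer 1010–840 hPa: Δp = 170 hPa = 17000 Pa, q̄ = 0.0087 kg/kg → 0.0087 × 17000 / 9.8 = 15.09 mm
Layer 840–250 hPa: Δp = 590 hPa = 59000 Pa, q̄ = 0.0025 kg/kg → 0.0025 × 59000 / 9.8 = 15.05 mm
PW = 15.09 + 15.05 = 30.14 ≈ 30.1 mm.

PW ≈ 30.1 mm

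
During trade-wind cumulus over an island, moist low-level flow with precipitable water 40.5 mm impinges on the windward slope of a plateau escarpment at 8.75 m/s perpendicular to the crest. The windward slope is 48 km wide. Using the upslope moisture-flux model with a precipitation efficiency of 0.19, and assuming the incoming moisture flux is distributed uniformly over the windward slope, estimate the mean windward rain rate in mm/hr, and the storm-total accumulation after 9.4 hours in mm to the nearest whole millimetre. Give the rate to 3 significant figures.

R ≈ 5.05 mm/hr; total ≈ 47 mm

Incoming column moisture flux per unit ridge length: F = V × PW = 8.75 × 40.5 = 354.375 mm·m/s.
Spread over the 48 km slope with efficiency ε = 0.19: R = ε·F/W = 0.19 × 354.375 / 48000 m = 1.403e-03 mm/s.
R = 1.403e-03 × 3600 = 5.05 mm/hr.
Over 9.4 h: total = 5.05 × 9.4 = 47.47 ≈ 47 mm.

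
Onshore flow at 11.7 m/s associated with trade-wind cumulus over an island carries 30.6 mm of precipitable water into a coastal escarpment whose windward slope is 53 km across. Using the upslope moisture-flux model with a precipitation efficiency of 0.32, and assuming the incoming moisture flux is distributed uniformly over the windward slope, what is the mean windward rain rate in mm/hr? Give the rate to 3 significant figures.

Incoming column moisture flux per unit ridge length: F = V × PW = 11.7 × 30.6 = 358.02 mm·m/s.
Spread over the 53 km slope with efficiency ε = 0.32: R = ε·F/W = 0.32 × 358.02 / 53000 m = 2.162e-03 mm/s.
R = 2.162e-03 × 3600 = 7.78 mm/hr.

R ≈ 7.78 mm/hr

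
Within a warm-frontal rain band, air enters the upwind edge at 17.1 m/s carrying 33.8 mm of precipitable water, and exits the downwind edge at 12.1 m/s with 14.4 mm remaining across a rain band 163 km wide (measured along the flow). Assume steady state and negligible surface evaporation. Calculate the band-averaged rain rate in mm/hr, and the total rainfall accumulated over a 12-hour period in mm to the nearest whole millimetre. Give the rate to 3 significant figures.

R ≈ 8.92 mm/hr; total ≈ 107 mm

Column moisture flux per unit crosswind length is F = V × PW.
Inflow: F_in = 17.1 × 33.8 = 577.98 mm·m/s
Outflow: F_out = 12.1 × 14.4 = 174.24 mm·m/s
Steady-state rate R = (F_in − F_out)/L = (577.98 − 174.24) / 163000 m = 2.477e-03 mm/s.
R = 2.477e-03 × 3600 = 8.92 mm/hr.
Over 12 h: total = 8.92 × 12 = 107.04 ≈ 107 mm.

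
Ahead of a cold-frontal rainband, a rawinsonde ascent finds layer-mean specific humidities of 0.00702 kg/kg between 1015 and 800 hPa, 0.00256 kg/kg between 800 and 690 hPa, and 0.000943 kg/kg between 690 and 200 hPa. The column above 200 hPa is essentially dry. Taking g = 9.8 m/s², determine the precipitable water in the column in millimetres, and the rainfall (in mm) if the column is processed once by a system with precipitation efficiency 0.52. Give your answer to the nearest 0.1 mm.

PW ≈ 23.0 mm; rainfall ≈ 12.0 mm

Precipitable water is the column-integrated vapour mass per unit area: PW = (1/g) Σ q̄ Δp, with q in kg/kg and Δp in Pa (1 kg/m² of water = 1 mm).
Layer 1015–800 hPa: Δp = 215 hPa = 21500 Pa, q̄ = 0.00702 kg/kg → 0.00702 × 21500 / 9.8 = 15.40 mm
Layer 800–690 hPa: Δp = 110 hPa = 11000 Pa, q̄ = 0.00256 kg/kg → 0.00256 × 11000 / 9.8 = 2.87 mm
Layer 690–200 hPa: Δp = 490 hPa = 49000 Pa, q̄ = 0.000943 kg/kg → 0.000943 × 49000 / 9.8 = 4.71 mm
PW = 15.40 + 2.87 + 4.71 = 22.98 ≈ 23.0 mm.
Rainfall = ε × PW = 0.52 × 23.0 = 12.0 mm.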